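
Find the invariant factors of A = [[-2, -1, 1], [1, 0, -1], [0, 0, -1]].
The Jordan structure of A has elementary divisors (x + 1)^2, (x + 1). Arranging the block sizes at each eigenvalue in decreasing order and taking row products gives the invariant factors.

Invariant factors (smallest first, each dividing the next): x + 1, (x + 1)^2.

Check: the last factor (x + 1)^2 is the minimal polynomial, and the product (x + 1)^3 is the characteristic polynomial.

x + 1, (x + 1)^2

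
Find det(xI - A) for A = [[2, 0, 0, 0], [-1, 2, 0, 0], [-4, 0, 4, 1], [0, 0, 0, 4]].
χ_A(x) = (x - 4)^2(x - 2)^2

xI - A = [[x - 2, 0, 0, 0], [1, x - 2, 0, 0], [4, 0, x - 4, -1], [0, 0, 0, x - 4]].

Expanding det(xI - A) along the first row:
det(xI - A) = + (x - 2)·det([[x - 2, 0, 0], [0, x - 4, -1], [0, 0, x - 4]]) - (0)·det([[1, 0, 0], [4, x - 4, -1], [0, 0, x - 4]]) + (0)·det([[1, x - 2, 0], [4, 0, -1], [0, 0, x - 4]]) - (0)·det([[1, x - 2, 0], [4, 0, x - 4], [0, 0, 0]]).

Evaluating gives χ_A(x) = x^4 - 12x^3 + 52x^2 - 96x + 64 = (x - 4)^2(x - 2)^2.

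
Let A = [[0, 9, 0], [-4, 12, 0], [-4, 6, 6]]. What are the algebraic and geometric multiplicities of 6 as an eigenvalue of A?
The characteristic polynomial is (x - 6)^3, so the factor x - 6 appears with exponent 3: the algebraic multiplicity is 3.

rank(A - 6I) = 1, so the eigenspace has dimension 3 - 1 = 2: the geometric multiplicity is 2.

Since 2 < 3, A is not diagonalizable.

algebraic multiplicity 3, geometric multiplicity 2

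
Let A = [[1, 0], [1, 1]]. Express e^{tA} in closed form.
A has Jordan form J = [[1, 1], [0, 1]] with A = PJP^{-1}, so e^{tA} = P e^{tJ} P^{-1}.

For a Jordan block J_k(λ), e^{tJ_k(λ)} = e^{λt} · (I + tN + t^2 N^2/2! + ... + t^{k-1} N^{k-1}/(k-1)!) where N is the nilpotent superdiagonal part.

Assembling the blocks and conjugating back gives the entries of e^{tA} as shown above.

e^{tA} = [[e^{t}, 0], [t*e^{t}, e^{t}]]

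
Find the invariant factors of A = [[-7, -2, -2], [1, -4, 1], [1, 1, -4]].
The Jordan structure of A has elementary divisors (x + 5)^2, (x + 5). Arranging the block sizes at each eigenvalue in decreasing order and taking row products gives the invariant factors.

Invariant factors (smallest first, each dividing the next): x + 5, (x + 5)^2.

Check: the last factor (x + 5)^2 is the minimal polynomial, and the product (x + 5)^3 is the characteristic polynomial.

x + 5, (x + 5)^2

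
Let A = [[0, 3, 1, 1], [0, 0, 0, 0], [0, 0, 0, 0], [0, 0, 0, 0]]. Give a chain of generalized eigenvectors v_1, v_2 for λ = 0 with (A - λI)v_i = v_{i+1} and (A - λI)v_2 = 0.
We seek v_1 ∈ ker(A^2) \ ker(A), then set v_{i+1} = A v_i.

One such chain is v_1 = [[3, 3, -2, -6]]^T, v_2 = [[1, 0, 0, 0]]^T. Check: A v_2 = [[0, 0, 0, 0]]^T = 0.

v_1 = [[3, 3, -2, -6]]^T, v_2 = [[1, 0, 0, 0]]^T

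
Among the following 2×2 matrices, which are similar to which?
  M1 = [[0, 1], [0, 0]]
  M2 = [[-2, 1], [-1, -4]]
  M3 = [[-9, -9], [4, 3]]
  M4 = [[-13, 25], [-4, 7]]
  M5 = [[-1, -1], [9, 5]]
Characteristic polynomials: χ_{M1} = x^2, χ_{M2} = (x + 3)^2, χ_{M3} = (x + 3)^2, χ_{M4} = (x + 3)^2, χ_{M5} = (x - 2)^2.

{M1}: invariant factors x^2.

{M2, M3, M4}: invariant factors (x + 3)^2.

{M5}: invariant factors (x - 2)^2.

Matrices are similar if and only if their invariant-factor lists agree; the partition into similarity classes is {M1}, {M2, M3, M4}, {M5}.

3 classes: {M1}, {M2, M3, M4}, {M5}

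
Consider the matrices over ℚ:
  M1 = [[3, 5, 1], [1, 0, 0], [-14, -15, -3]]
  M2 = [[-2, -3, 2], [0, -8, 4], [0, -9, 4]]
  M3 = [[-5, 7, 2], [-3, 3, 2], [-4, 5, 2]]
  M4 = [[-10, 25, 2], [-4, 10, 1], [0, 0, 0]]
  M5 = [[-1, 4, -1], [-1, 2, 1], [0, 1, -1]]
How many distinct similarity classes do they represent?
Characteristic polynomials: χ_{M1} = x^3, χ_{M2} = (x + 2)^3, χ_{M3} = x^3, χ_{M4} = x^3, χ_{M5} = x^3.

{M1, M3, M4, M5}: invariant factors x^3.

{M2}: invariant factors x + 2, (x + 2)^2.

Matrices are similar if and only if their invariant-factor lists agree; the partition into similarity classes is {M1, M3, M4, M5}, {M2}.

2 classes: {M1, M3, M4, M5}, {M2}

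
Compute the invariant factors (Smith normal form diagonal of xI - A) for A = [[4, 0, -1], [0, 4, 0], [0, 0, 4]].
x - 4, (x - 4)^2

The Jordan structure of A has elementary divisors (x - 4)^2, (x - 4). Arranging the block sizes at each eigenvalue in decreasing order and taking row products gives the invariant factors.

Invariant factors (smallest first, each dividing the next): x - 4, (x - 4)^2.

Check: the last factor (x - 4)^2 is the minimal polynomial, and the product (x - 4)^3 is the characteristic polynomial.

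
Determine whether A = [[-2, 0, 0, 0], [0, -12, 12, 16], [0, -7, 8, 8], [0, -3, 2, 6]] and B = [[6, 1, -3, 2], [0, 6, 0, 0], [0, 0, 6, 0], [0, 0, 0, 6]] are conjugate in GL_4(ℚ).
No.

trace(A) = 0 but trace(B) = 24. The trace is a similarity invariant, so A and B are not similar.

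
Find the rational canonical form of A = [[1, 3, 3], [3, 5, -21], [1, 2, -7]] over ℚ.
R = [[0, 0, 10], [1, 0, 7], [0, 1, -1]]

The invariant factors of A (the non-unit diagonal entries of the Smith normal form of xI - A over ℚ[x]) are (x + 2)(x^2 - x - 5), each dividing the next. The characteristic polynomial is their product, (x + 2)(x^2 - x - 5).

The rational canonical form is the block-diagonal matrix of companion matrices C(f_i):
R = [[0, 0, 10], [1, 0, 7], [0, 1, -1]].

Note the characteristic polynomial does not split into linear factors over ℚ, so A has no Jordan form over ℚ; the rational canonical form exists over any field.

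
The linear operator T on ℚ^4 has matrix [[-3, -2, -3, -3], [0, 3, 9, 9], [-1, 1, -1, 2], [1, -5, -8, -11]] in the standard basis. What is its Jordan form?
The characteristic polynomial is det(xI - A) = (x + 3)^4, so the eigenvalues are -3 (algebraic multiplicity 4).

For λ = -3: rank(A + 3I) = 2, rank((A + 3I)^2) = 0. The eigenspace has dimension 4 - 2 = 2, so there are 2 Jordan blocks; the rank sequence gives block sizes [2, 2].

Assembling the blocks gives the Jordan form J above.

J = [[-3, 1, 0, 0], [0, -3, 0, 0], [0, 0, -3, 1], [0, 0, 0, -3]]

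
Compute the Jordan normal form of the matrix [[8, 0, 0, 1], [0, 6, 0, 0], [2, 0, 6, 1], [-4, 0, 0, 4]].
J = [[6, 1, 0, 0], [0, 6, 0, 0], [0, 0, 6, 0], [0, 0, 0, 6]]

The characteristic polynomial is det(xI - A) = (x - 6)^4, so the eigenvalues are 6 (algebraic multiplicity 4).

For λ = 6: rank(A - 6I) = 1, rank((A - 6I)^2) = 0. The eigenspace has dimension 4 - 1 = 3, so there are 3 Jordan blocks; the rank sequence gives block sizes [2, 1, 1].

Assembling the blocks gives the Jordan form J above.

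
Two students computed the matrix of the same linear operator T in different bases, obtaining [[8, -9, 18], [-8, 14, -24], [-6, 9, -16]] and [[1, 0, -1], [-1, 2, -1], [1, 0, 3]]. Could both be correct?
Two matrices over a field are similar if and only if they have the same invariant factors.

Both A and B have characteristic polynomial (x - 2)^3 and minimal polynomial (x - 2)^2. Computing further, both have invariant factors x - 2, (x - 2)^2. Hence A and B are similar.

Yes.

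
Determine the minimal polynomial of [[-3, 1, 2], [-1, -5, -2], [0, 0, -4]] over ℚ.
The characteristic polynomial factors as (x + 4)^3. The minimal polynomial is ∏(x - λ)^{k_λ} where k_λ is the size of the largest Jordan block at λ.

For λ = -4: rank(A + 4I) = 1, and the largest Jordan block has size 2 (the smallest k with rank((A + 4I)^k) = rank((A + 4I)^(k+1))).

So m_A(x) = (x + 4)^2.

m_A(x) = (x + 4)^2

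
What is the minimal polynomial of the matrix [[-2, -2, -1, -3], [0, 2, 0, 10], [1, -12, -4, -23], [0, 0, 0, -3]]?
m_A(x) = (x - 2)(x + 3)^2

The characteristic polynomial factors as (x - 2)(x + 3)^3. The minimal polynomial is ∏(x - λ)^{k_λ} where k_λ is the size of the largest Jordan block at λ.

For λ = -3: rank(A + 3I) = 2, and the largest Jordan block has size 2 (the smallest k with rank((A + 3I)^k) = rank((A + 3I)^(k+1))).
For λ = 2: rank(A - 2I) = 3, and the largest Jordan block has size 1 (the smallest k with rank((A - 2I)^k) = rank((A - 2I)^(k+1))).

So m_A(x) = (x - 2)(x + 3)^2.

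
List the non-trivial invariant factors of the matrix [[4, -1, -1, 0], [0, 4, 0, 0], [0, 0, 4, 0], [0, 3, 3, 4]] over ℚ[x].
The Jordan structure of A has elementary divisors (x - 4)^2, (x - 4), (x - 4). Arranging the block sizes at each eigenvalue in decreasing order and taking row products gives the invariant factors.

Invariant factors (smallest first, each dividing the next): x - 4, x - 4, (x - 4)^2.

Check: the last factor (x - 4)^2 is the minimal polynomial, and the product (x - 4)^4 is the characteristic polynomial.

x - 4, x - 4, (x - 4)^2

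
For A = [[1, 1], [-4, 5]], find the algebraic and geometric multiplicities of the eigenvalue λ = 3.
algebraic multiplicity 2, geometric multiplicity 1

The characteristic polynomial is (x - 3)^2, so the factor x - 3 appears with exponent 2: the algebraic multiplicity is 2.

rank(A - 3I) = 1, so the eigenspace has dimension 2 - 1 = 1: the geometric multiplicity is 1.

Since 1 < 2, A is not diagonalizable.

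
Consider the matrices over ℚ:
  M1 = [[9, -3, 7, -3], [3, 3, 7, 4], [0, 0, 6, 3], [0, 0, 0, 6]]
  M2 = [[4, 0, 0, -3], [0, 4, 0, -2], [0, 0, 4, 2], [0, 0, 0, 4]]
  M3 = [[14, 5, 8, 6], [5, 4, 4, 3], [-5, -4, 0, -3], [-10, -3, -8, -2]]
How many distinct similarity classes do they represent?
Characteristic polynomials: χ_{M1} = (x - 6)^4, χ_{M2} = (x - 4)^4, χ_{M3} = (x - 4)^4.

{M1}: invariant factors (x - 6)^2, (x - 6)^2.

{M2}: invariant factors x - 4, x - 4, (x - 4)^2.

{M3}: invariant factors x - 4, (x - 4)^3.

Matrices are similar if and only if their invariant-factor lists agree; the partition into similarity classes is {M1}, {M2}, {M3}.

3 classes: {M1}, {M2}, {M3}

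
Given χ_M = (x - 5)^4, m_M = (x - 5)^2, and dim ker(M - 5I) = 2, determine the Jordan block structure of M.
λ = 5: algebraic multiplicity 4 (exponent in χ_M), largest block size 2 (exponent in m_M), 2 blocks (geometric multiplicity). These force block sizes [2, 2].

Jordan blocks: (5, 2), (5, 2)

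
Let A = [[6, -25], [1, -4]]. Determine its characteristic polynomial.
xI - A = [[x - 6, 25], [-1, x + 4]].

Expanding det(xI - A) along the first row:
det(xI - A) = + (x - 6)·det([[x + 4]]) - (25)·det([[-1]]).

Evaluating gives χ_A(x) = x^2 - 2x + 1 = (x - 1)^2.

χ_A(x) = (x - 1)^2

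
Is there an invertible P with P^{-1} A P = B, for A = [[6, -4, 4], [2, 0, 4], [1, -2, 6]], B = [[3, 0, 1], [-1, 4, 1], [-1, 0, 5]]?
Yes.

Two matrices over a field are similar if and only if they have the same invariant factors.

Both A and B have characteristic polynomial (x - 4)^3 and minimal polynomial (x - 4)^2. Computing further, both have invariant factors x - 4, (x - 4)^2. Hence A and B are similar.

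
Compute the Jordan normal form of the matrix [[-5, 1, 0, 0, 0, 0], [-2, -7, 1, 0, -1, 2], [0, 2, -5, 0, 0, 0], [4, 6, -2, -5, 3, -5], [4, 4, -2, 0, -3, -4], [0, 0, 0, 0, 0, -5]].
J = [[-5, 1, 0, 0, 0, 0], [0, -5, 1, 0, 0, 0], [0, 0, -5, 0, 0, 0], [0, 0, 0, -5, 1, 0], [0, 0, 0, 0, -5, 0], [0, 0, 0, 0, 0, -5]]

The characteristic polynomial is det(xI - A) = (x + 5)^6, so the eigenvalues are -5 (algebraic multiplicity 6).

For λ = -5: rank(A + 5I) = 3, rank((A + 5I)^2) = 1, rank((A + 5I)^3) = 0. The eigenspace has dimension 6 - 3 = 3, so there are 3 Jordan blocks; the rank sequence gives block sizes [3, 2, 1].

Assembling the blocks gives the Jordan form J above.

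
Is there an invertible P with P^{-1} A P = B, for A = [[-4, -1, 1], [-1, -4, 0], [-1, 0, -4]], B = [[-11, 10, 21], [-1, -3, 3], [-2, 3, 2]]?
Two matrices over a field are similar if and only if they have the same invariant factors.

Both A and B have characteristic polynomial (x + 4)^3 and minimal polynomial (x + 4)^3. Computing further, both have invariant factors (x + 4)^3. Hence A and B are similar.

Yes.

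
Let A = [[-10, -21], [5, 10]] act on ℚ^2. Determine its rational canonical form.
The invariant factors of A (the non-unit diagonal entries of the Smith normal form of xI - A over ℚ[x]) are x^2 + 5, each dividing the next. The characteristic polynomial is their product, x^2 + 5.

The rational canonical form is the block-diagonal matrix of companion matrices C(f_i):
R = [[0, -5], [1, 0]].

Note the characteristic polynomial does not split into linear factors over ℚ, so A has no Jordan form over ℚ; the rational canonical form exists over any field.

R = [[0, -5], [1, 0]]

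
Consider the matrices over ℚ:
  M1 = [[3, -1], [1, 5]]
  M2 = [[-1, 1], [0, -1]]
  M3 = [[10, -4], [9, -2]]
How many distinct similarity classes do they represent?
2 classes: {M1, M3}, {M2}

Characteristic polynomials: χ_{M1} = (x - 4)^2, χ_{M2} = (x + 1)^2, χ_{M3} = (x - 4)^2.

{M1, M3}: invariant factors (x - 4)^2.

{M2}: invariant factors (x + 1)^2.

Matrices are similar if and only if their invariant-factor lists agree; the partition into similarity classes is {M1, M3}, {M2}.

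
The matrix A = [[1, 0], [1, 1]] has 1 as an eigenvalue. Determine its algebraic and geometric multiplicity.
The characteristic polynomial is (x - 1)^2, so the factor x - 1 appears with exponent 2: the algebraic multiplicity is 2.

rank(A - I) = 1, so the eigenspace has dimension 2 - 1 = 1: the geometric multiplicity is 1.

Since 1 < 2, A is not diagonalizable.

algebraic multiplicity 2, geometric multiplicity 1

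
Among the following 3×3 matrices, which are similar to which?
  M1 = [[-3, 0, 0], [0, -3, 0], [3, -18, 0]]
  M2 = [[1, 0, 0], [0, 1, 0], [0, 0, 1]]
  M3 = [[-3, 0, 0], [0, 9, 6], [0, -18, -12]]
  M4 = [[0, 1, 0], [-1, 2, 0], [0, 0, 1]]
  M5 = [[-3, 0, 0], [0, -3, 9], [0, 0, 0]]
3 classes: {M1, M3, M5}, {M2}, {M4}

Characteristic polynomials: χ_{M1} = x(x + 3)^2, χ_{M2} = (x - 1)^3, χ_{M3} = x(x + 3)^2, χ_{M4} = (x - 1)^3, χ_{M5} = x(x + 3)^2.

{M1, M3, M5}: invariant factors x + 3, x(x + 3).

{M2}: invariant factors x - 1, x - 1, x - 1.

{M4}: invariant factors x - 1, (x - 1)^2.

Matrices are similar if and only if their invariant-factor lists agree; the partition into similarity classes is {M1, M3, M5}, {M2}, {M4}.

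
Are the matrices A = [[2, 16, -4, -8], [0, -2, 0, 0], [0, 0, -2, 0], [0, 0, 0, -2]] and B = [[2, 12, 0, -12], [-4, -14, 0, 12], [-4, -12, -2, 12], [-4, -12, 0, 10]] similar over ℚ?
Yes.

Two matrices over a field are similar if and only if they have the same invariant factors.

Both A and B have characteristic polynomial (x - 2)(x + 2)^3 and minimal polynomial (x - 2)(x + 2). Computing further, both have invariant factors x + 2, x + 2, (x - 2)(x + 2). Hence A and B are similar.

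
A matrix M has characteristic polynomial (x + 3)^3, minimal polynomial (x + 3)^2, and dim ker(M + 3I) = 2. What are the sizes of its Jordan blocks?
Jordan blocks: (-3, 2), (-3, 1)

λ = -3: algebraic multiplicity 3 (exponent in χ_M), largest block size 2 (exponent in m_M), 2 blocks (geometric multiplicity). These force block sizes [2, 1].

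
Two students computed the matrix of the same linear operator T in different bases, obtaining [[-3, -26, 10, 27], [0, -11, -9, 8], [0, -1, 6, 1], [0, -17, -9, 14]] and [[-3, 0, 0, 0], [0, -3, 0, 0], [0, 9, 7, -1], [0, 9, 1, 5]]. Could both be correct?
No.

Both have characteristic polynomial (x - 6)^2(x + 3)^2, but the minimal polynomial of A is (x - 6)^2(x + 3)^2 while the minimal polynomial of B is (x - 6)^2(x + 3). The minimal polynomial is a similarity invariant, so A and B are not similar.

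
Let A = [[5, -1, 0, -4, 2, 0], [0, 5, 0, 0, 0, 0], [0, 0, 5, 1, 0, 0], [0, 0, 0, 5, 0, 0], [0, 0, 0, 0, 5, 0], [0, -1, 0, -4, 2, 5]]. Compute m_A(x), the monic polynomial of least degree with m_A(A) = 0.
The characteristic polynomial factors as (x - 5)^6. The minimal polynomial is ∏(x - λ)^{k_λ} where k_λ is the size of the largest Jordan block at λ.

For λ = 5: rank(A - 5I) = 2, and the largest Jordan block has size 2 (the smallest k with rank((A - 5I)^k) = rank((A - 5I)^(k+1))).

So m_A(x) = (x - 5)^2.

m_A(x) = (x - 5)^2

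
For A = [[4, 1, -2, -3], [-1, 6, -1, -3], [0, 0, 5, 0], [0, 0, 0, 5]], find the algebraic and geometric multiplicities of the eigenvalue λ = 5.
algebraic multiplicity 4, geometric multiplicity 2

The characteristic polynomial is (x - 5)^4, so the factor x - 5 appears with exponent 4: the algebraic multiplicity is 4.

rank(A - 5I) = 2, so the eigenspace has dimension 4 - 2 = 2: the geometric multiplicity is 2.

Since 2 < 4, A is not diagonalizable.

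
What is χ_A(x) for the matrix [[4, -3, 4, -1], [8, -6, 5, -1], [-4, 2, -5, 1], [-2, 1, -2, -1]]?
χ_A(x) = (x + 2)^4

xI - A = [[x - 4, 3, -4, 1], [-8, x + 6, -5, 1], [4, -2, x + 5, -1], [2, -1, 2, x + 1]].

Expanding det(xI - A) along the first row:
det(xI - A) = + (x - 4)·det([[x + 6, -5, 1], [-2, x + 5, -1], [-1, 2, x + 1]]) - (3)·det([[-8, -5, 1], [4, x + 5, -1], [2, 2, x + 1]]) + (-4)·det([[-8, x + 6, 1], [4, -2, -1], [2, -1, x + 1]]) - (1)·det([[-8, x + 6, -5], [4, -2, x + 5], [2, -1, 2]]).

Evaluating gives χ_A(x) = x^4 + 8x^3 + 24x^2 + 32x + 16 = (x + 2)^4.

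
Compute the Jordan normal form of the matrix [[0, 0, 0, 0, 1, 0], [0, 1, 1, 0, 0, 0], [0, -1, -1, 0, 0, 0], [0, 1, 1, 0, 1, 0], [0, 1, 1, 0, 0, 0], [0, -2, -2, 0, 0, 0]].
J = [[0, 1, 0, 0, 0, 0], [0, 0, 1, 0, 0, 0], [0, 0, 0, 0, 0, 0], [0, 0, 0, 0, 0, 0], [0, 0, 0, 0, 0, 0], [0, 0, 0, 0, 0, 0]]

The characteristic polynomial is det(xI - A) = x^6, so the eigenvalues are 0 (algebraic multiplicity 6).

For λ = 0: rank(A) = 2, rank(A^2) = 1, rank(A^3) = 0. The eigenspace has dimension 6 - 2 = 4, so there are 4 Jordan blocks; the rank sequence gives block sizes [3, 1, 1, 1].

Assembling the blocks gives the Jordan form J above.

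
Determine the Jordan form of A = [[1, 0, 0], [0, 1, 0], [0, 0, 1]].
The characteristic polynomial is det(xI - A) = (x - 1)^3, so the eigenvalues are 1 (algebraic multiplicity 3).

For λ = 1: rank(A - I) = 0. The eigenspace has dimension 3 - 0 = 3, so there are 3 Jordan blocks; the rank sequence gives block sizes [1, 1, 1].

Assembling the blocks gives the Jordan form J above.

J = [[1, 0, 0], [0, 1, 0], [0, 0, 1]]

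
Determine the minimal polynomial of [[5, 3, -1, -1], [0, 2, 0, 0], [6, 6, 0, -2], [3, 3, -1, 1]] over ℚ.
m_A(x) = (x - 2)^2

The characteristic polynomial factors as (x - 2)^4. The minimal polynomial is ∏(x - λ)^{k_λ} where k_λ is the size of the largest Jordan block at λ.

For λ = 2: rank(A - 2I) = 1, and the largest Jordan block has size 2 (the smallest k with rank((A - 2I)^k) = rank((A - 2I)^(k+1))).

So m_A(x) = (x - 2)^2.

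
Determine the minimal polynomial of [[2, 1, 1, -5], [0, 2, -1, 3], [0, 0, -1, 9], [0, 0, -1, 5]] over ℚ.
m_A(x) = (x - 2)^3

The characteristic polynomial factors as (x - 2)^4. The minimal polynomial is ∏(x - λ)^{k_λ} where k_λ is the size of the largest Jordan block at λ.

For λ = 2: rank(A - 2I) = 2, and the largest Jordan block has size 3 (the smallest k with rank((A - 2I)^k) = rank((A - 2I)^(k+1))).

So m_A(x) = (x - 2)^3.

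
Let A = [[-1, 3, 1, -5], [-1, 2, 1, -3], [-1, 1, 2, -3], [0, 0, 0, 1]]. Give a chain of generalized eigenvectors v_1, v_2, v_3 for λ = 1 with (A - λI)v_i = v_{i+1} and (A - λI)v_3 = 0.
v_1 = [[-4, 0, 3, 2]]^T, v_2 = [[1, 1, 1, 0]]^T, v_3 = [[2, 1, 1, 0]]^T

We seek v_1 ∈ ker((A - I)^3) \ ker((A - I)^2), then set v_{i+1} = (A - I) v_i.

One such chain is v_1 = [[-4, 0, 3, 2]]^T, v_2 = [[1, 1, 1, 0]]^T, v_3 = [[2, 1, 1, 0]]^T. Check: (A - I) v_3 = [[0, 0, 0, 0]]^T = 0.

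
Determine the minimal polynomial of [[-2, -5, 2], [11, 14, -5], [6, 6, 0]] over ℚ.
m_A(x) = (x - 6)(x - 3)^2

The characteristic polynomial factors as (x - 6)(x - 3)^2. The minimal polynomial is ∏(x - λ)^{k_λ} where k_λ is the size of the largest Jordan block at λ.

For λ = 3: rank(A - 3I) = 2, and the largest Jordan block has size 2 (the smallest k with rank((A - 3I)^k) = rank((A - 3I)^(k+1))).
For λ = 6: rank(A - 6I) = 2, and the largest Jordan block has size 1 (the smallest k with rank((A - 6I)^k) = rank((A - 6I)^(k+1))).

So m_A(x) = (x - 6)(x - 3)^2.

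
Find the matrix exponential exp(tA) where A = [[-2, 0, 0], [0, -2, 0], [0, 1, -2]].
A has Jordan form J = [[-2, 1, 0], [0, -2, 0], [0, 0, -2]] with A = PJP^{-1}, so e^{tA} = P e^{tJ} P^{-1}.

For a Jordan block J_k(λ), e^{tJ_k(λ)} = e^{λt} · (I + tN + t^2 N^2/2! + ... + t^{k-1} N^{k-1}/(k-1)!) where N is the nilpotent superdiagonal part.

Assembling the blocks and conjugating back gives the entries of e^{tA} as shown above.

e^{tA} = [[e^{-2*t}, 0, 0], [0, e^{-2*t}, 0], [0, t*e^{-2*t}, e^{-2*t}]]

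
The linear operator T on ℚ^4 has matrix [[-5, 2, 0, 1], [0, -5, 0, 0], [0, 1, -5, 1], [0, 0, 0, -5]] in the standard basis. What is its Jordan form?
J = [[-5, 1, 0, 0], [0, -5, 0, 0], [0, 0, -5, 1], [0, 0, 0, -5]]

The characteristic polynomial is det(xI - A) = (x + 5)^4, so the eigenvalues are -5 (algebraic multiplicity 4).

For λ = -5: rank(A + 5I) = 2, rank((A + 5I)^2) = 0. The eigenspace has dimension 4 - 2 = 2, so there are 2 Jordan blocks; the rank sequence gives block sizes [2, 2].

Assembling the blocks gives the Jordan form J above.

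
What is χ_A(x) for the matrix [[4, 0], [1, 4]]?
χ_A(x) = (x - 4)^2

xI - A = [[x - 4, 0], [-1, x - 4]].

Expanding det(xI - A) along the first row:
det(xI - A) = + (x - 4)·det([[x - 4]]) - (0)·det([[-1]]).

Evaluating gives χ_A(x) = x^2 - 8x + 16 = (x - 4)^2.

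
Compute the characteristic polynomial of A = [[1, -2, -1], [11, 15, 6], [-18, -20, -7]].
χ_A(x) = (x - 3)^3

xI - A = [[x - 1, 2, 1], [-11, x - 15, -6], [18, 20, x + 7]].

Expanding det(xI - A) along the first row:
det(xI - A) = + (x - 1)·det([[x - 15, -6], [20, x + 7]]) - (2)·det([[-11, -6], [18, x + 7]]) + (1)·det([[-11, x - 15], [18, 20]]).

Evaluating gives χ_A(x) = x^3 - 9x^2 + 27x - 27 = (x - 3)^3.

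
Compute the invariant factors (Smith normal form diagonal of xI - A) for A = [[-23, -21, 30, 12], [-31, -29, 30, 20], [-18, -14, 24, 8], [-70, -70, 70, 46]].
The Jordan structure of A has elementary divisors (x - 4)^2, (x - 4), (x - 6). Arranging the block sizes at each eigenvalue in decreasing order and taking row products gives the invariant factors.

Invariant factors (smallest first, each dividing the next): x - 4, (x - 6)(x - 4)^2.

Check: the last factor (x - 6)(x - 4)^2 is the minimal polynomial, and the product (x - 6)(x - 4)^3 is the characteristic polynomial.

x - 4, (x - 6)(x - 4)^2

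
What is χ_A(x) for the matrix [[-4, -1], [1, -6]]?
xI - A = [[x + 4, 1], [-1, x + 6]].

Expanding det(xI - A) along the first row:
det(xI - A) = + (x + 4)·det([[x + 6]]) - (1)·det([[-1]]).

Evaluating gives χ_A(x) = x^2 + 10x + 25 = (x + 5)^2.

χ_A(x) = (x + 5)^2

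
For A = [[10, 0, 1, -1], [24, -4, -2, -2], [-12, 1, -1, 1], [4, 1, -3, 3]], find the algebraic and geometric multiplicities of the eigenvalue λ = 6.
The characteristic polynomial is (x - 6)^2(x + 2)^2, so the factor x - 6 appears with exponent 2: the algebraic multiplicity is 2.

rank(A - 6I) = 3, so the eigenspace has dimension 4 - 3 = 1: the geometric multiplicity is 1.

Since 1 < 2, A is not diagonalizable.

algebraic multiplicity 2, geometric multiplicity 1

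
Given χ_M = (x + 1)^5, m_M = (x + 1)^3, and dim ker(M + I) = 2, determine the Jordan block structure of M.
Jordan blocks: (-1, 3), (-1, 2)

λ = -1: algebraic multiplicity 5 (exponent in χ_M), largest block size 3 (exponent in m_M), 2 blocks (geometric multiplicity). These force block sizes [3, 2].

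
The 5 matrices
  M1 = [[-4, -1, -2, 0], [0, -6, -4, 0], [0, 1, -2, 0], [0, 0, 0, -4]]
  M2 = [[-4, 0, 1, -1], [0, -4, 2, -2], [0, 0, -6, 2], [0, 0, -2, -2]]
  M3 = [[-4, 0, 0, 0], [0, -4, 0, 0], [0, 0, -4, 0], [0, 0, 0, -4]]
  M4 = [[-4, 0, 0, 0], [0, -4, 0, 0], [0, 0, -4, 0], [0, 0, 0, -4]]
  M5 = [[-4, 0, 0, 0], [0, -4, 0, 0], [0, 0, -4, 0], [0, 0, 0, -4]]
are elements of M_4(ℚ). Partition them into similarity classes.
Characteristic polynomials: χ_{M1} = (x + 4)^4, χ_{M2} = (x + 4)^4, χ_{M3} = (x + 4)^4, χ_{M4} = (x + 4)^4, χ_{M5} = (x + 4)^4.

{M1, M2}: invariant factors x + 4, x + 4, (x + 4)^2.

{M3, M4, M5}: invariant factors x + 4, x + 4, x + 4, x + 4.

Matrices are similar if and only if their invariant-factor lists agree; the partition into similarity classes is {M1, M2}, {M3, M4, M5}.

2 classes: {M1, M2}, {M3, M4, M5}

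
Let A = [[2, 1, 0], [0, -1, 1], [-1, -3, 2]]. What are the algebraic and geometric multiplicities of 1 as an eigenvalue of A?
The characteristic polynomial is (x - 1)^3, so the factor x - 1 appears with exponent 3: the algebraic multiplicity is 3.

rank(A - I) = 2, so the eigenspace has dimension 3 - 2 = 1: the geometric multiplicity is 1.

Since 1 < 3, A is not diagonalizable.

algebraic multiplicity 3, geometric multiplicity 1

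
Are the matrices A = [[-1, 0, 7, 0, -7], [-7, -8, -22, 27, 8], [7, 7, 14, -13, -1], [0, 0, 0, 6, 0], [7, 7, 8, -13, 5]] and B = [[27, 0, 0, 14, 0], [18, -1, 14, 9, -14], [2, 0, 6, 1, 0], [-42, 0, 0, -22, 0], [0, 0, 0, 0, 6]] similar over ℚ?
Yes.

Two matrices over a field are similar if and only if they have the same invariant factors.

Both A and B have characteristic polynomial (x - 6)^3(x + 1)^2 and minimal polynomial (x - 6)^2(x + 1). Computing further, both have invariant factors (x - 6)(x + 1), (x - 6)^2(x + 1). Hence A and B are similar.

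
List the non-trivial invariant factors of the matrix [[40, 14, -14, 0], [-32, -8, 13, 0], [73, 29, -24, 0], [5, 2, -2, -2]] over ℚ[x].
(x - 5)^2(x + 2)^2

The Jordan structure of A has elementary divisors (x + 2)^2, (x - 5)^2. Arranging the block sizes at each eigenvalue in decreasing order and taking row products gives the invariant factors.

Invariant factors (smallest first, each dividing the next): (x - 5)^2(x + 2)^2.

Check: the last factor (x - 5)^2(x + 2)^2 is the minimal polynomial, and the product (x - 5)^2(x + 2)^2 is the characteristic polynomial.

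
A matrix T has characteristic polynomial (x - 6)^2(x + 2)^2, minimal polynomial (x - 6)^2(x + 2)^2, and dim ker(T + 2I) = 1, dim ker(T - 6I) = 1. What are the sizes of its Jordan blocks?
Jordan blocks: (-2, 2), (6, 2)

λ = -2: algebraic multiplicity 2 (exponent in χ_T), largest block size 2 (exponent in m_T), 1 block (geometric multiplicity). This forces block sizes [2].
λ = 6: algebraic multiplicity 2 (exponent in χ_T), largest block size 2 (exponent in m_T), 1 block (geometric multiplicity). This forces block sizes [2].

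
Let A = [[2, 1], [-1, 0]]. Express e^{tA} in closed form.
A has Jordan form J = [[1, 1], [0, 1]] with A = PJP^{-1}, so e^{tA} = P e^{tJ} P^{-1}.

For a Jordan block J_k(λ), e^{tJ_k(λ)} = e^{λt} · (I + tN + t^2 N^2/2! + ... + t^{k-1} N^{k-1}/(k-1)!) where N is the nilpotent superdiagonal part.

Assembling the blocks and conjugating back gives the entries of e^{tA} as shown above.

e^{tA} = [[(t + 1)*e^{t}, t*e^{t}], [-t*e^{t}, (1 - t)*e^{t}]]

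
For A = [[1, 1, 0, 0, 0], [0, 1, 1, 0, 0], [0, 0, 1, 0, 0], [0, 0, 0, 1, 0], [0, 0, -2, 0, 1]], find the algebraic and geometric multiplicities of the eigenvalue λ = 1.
The characteristic polynomial is (x - 1)^5, so the factor x - 1 appears with exponent 5: the algebraic multiplicity is 5.

rank(A - I) = 2, so the eigenspace has dimension 5 - 2 = 3: the geometric multiplicity is 3.

Since 3 < 5, A is not diagonalizable.

algebraic multiplicity 5, geometric multiplicity 3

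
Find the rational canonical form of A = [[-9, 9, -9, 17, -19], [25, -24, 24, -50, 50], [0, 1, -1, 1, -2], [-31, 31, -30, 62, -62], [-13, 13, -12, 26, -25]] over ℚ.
R = [[0, 0, 0, 0, -20], [1, 0, 0, 0, -6], [0, 1, 0, 0, 2], [0, 0, 1, 0, 10], [0, 0, 0, 1, 3]]

The invariant factors of A (the non-unit diagonal entries of the Smith normal form of xI - A over ℚ[x]) are (x - 5)(x + 2)(x^3 - 2), each dividing the next. The characteristic polynomial is their product, (x - 5)(x + 2)(x^3 - 2).

The rational canonical form is the block-diagonal matrix of companion matrices C(f_i):
R = [[0, 0, 0, 0, -20], [1, 0, 0, 0, -6], [0, 1, 0, 0, 2], [0, 0, 1, 0, 10], [0, 0, 0, 1, 3]].

Note the characteristic polynomial does not split into linear factors over ℚ, so A has no Jordan form over ℚ; the rational canonical form exists over any field.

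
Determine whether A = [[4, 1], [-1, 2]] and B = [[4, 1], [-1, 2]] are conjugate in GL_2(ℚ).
Two matrices over a field are similar if and only if they have the same invariant factors.

Both A and B have characteristic polynomial (x - 3)^2 and minimal polynomial (x - 3)^2. Computing further, both have invariant factors (x - 3)^2. Hence A and B are similar.

Yes.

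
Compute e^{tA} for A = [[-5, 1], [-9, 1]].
A has Jordan form J = [[-2, 1], [0, -2]] with A = PJP^{-1}, so e^{tA} = P e^{tJ} P^{-1}.

For a Jordan block J_k(λ), e^{tJ_k(λ)} = e^{λt} · (I + tN + t^2 N^2/2! + ... + t^{k-1} N^{k-1}/(k-1)!) where N is the nilpotent superdiagonal part.

Assembling the blocks and conjugating back gives the entries of e^{tA} as shown above.

e^{tA} = [[(1 - 3*t)*e^{-2*t}, t*e^{-2*t}], [-9*t*e^{-2*t}, (3*t + 1)*e^{-2*t}]]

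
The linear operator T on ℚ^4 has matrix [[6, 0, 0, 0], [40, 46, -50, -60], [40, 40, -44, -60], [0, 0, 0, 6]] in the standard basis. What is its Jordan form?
The characteristic polynomial is det(xI - A) = (x - 6)^3(x + 4), so the eigenvalues are -4 (algebraic multiplicity 1), 6 (algebraic multiplicity 3).

For λ = -4: algebraic multiplicity 1 gives one 1×1 block.

For λ = 6: rank(A - 6I) = 1. The eigenspace has dimension 4 - 1 = 3, so there are 3 Jordan blocks; the rank sequence gives block sizes [1, 1, 1].

Assembling the blocks gives the Jordan form J above.

J = [[-4, 0, 0, 0], [0, 6, 0, 0], [0, 0, 6, 0], [0, 0, 0, 6]]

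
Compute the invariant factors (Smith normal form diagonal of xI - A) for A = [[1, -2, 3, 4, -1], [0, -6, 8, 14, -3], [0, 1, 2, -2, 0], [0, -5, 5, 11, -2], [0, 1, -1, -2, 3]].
x - 1, (x - 3)^3(x - 1)

The Jordan structure of A has elementary divisors (x - 1), (x - 1), (x - 3)^3. Arranging the block sizes at each eigenvalue in decreasing order and taking row products gives the invariant factors.

Invariant factors (smallest first, each dividing the next): x - 1, (x - 3)^3(x - 1).

Check: the last factor (x - 3)^3(x - 1) is the minimal polynomial, and the product (x - 3)^3(x - 1)^2 is the characteristic polynomial.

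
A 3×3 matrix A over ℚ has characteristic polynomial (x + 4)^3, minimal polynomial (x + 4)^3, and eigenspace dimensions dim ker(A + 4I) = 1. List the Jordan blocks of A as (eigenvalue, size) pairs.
Jordan blocks: (-4, 3)

λ = -4: algebraic multiplicity 3 (exponent in χ_A), largest block size 3 (exponent in m_A), 1 block (geometric multiplicity). This forces block sizes [3].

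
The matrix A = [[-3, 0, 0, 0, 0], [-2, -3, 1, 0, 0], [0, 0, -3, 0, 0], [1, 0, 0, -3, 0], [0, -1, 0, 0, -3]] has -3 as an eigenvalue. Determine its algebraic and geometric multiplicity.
The characteristic polynomial is (x + 3)^5, so the factor x + 3 appears with exponent 5: the algebraic multiplicity is 5.

rank(A + 3I) = 3, so the eigenspace has dimension 5 - 3 = 2: the geometric multiplicity is 2.

Since 2 < 5, A is not diagonalizable.

algebraic multiplicity 5, geometric multiplicity 2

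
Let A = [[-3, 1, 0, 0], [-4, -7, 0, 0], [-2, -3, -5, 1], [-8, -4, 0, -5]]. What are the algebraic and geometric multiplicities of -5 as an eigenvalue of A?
algebraic multiplicity 4, geometric multiplicity 2

The characteristic polynomial is (x + 5)^4, so the factor x + 5 appears with exponent 4: the algebraic multiplicity is 4.

rank(A + 5I) = 2, so the eigenspace has dimension 4 - 2 = 2: the geometric multiplicity is 2.

Since 2 < 4, A is not diagonalizable.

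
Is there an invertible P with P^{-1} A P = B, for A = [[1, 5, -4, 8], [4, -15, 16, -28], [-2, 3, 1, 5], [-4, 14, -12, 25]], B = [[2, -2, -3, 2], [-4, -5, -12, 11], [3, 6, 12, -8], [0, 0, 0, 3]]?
Two matrices over a field are similar if and only if they have the same invariant factors.

Both A and B have characteristic polynomial (x - 3)^4 and minimal polynomial (x - 3)^2. Computing further, both have invariant factors (x - 3)^2, (x - 3)^2. Hence A and B are similar.

Yes.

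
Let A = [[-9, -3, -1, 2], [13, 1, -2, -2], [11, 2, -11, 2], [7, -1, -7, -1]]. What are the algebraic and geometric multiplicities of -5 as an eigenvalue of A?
algebraic multiplicity 4, geometric multiplicity 2

The characteristic polynomial is (x + 5)^4, so the factor x + 5 appears with exponent 4: the algebraic multiplicity is 4.

rank(A + 5I) = 2, so the eigenspace has dimension 4 - 2 = 2: the geometric multiplicity is 2.

Since 2 < 4, A is not diagonalizable.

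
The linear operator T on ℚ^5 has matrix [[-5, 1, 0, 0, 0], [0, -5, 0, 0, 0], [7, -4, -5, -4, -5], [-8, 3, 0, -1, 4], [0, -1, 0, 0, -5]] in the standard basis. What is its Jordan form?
J = [[-5, 1, 0, 0, 0], [0, -5, 0, 0, 0], [0, 0, -5, 1, 0], [0, 0, 0, -5, 0], [0, 0, 0, 0, -1]]

The characteristic polynomial is det(xI - A) = (x + 1)(x + 5)^4, so the eigenvalues are -5 (algebraic multiplicity 4), -1 (algebraic multiplicity 1).

For λ = -5: rank(A + 5I) = 3, rank((A + 5I)^2) = 1. The eigenspace has dimension 5 - 3 = 2, so there are 2 Jordan blocks; the rank sequence gives block sizes [2, 2].

For λ = -1: algebraic multiplicity 1 gives one 1×1 block.

Assembling the blocks gives the Jordan form J above.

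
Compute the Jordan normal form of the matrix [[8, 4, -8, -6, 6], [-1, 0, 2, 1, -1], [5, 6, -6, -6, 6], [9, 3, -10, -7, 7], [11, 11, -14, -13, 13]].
The characteristic polynomial is det(xI - A) = x^3(x - 4)^2, so the eigenvalues are 0 (algebraic multiplicity 3), 4 (algebraic multiplicity 2).

For λ = 0: rank(A) = 4, rank(A^2) = 3, rank(A^3) = 2. The eigenspace has dimension 5 - 4 = 1, so there is 1 Jordan block; the rank sequence gives block sizes [3].

For λ = 4: rank(A - 4I) = 4, rank((A - 4I)^2) = 3. The eigenspace has dimension 5 - 4 = 1, so there is 1 Jordan block; the rank sequence gives block sizes [2].

Assembling the blocks gives the Jordan form J above.

J = [[0, 1, 0, 0, 0], [0, 0, 1, 0, 0], [0, 0, 0, 0, 0], [0, 0, 0, 4, 1], [0, 0, 0, 0, 4]]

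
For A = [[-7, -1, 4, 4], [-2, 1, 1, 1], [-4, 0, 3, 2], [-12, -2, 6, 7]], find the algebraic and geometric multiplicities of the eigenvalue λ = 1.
The characteristic polynomial is (x - 1)^4, so the factor x - 1 appears with exponent 4: the algebraic multiplicity is 4.

rank(A - I) = 2, so the eigenspace has dimension 4 - 2 = 2: the geometric multiplicity is 2.

Since 2 < 4, A is not diagonalizable.

algebraic multiplicity 4, geometric multiplicity 2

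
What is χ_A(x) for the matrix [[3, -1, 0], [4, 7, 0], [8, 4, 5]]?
xI - A = [[x - 3, 1, 0], [-4, x - 7, 0], [-8, -4, x - 5]].

Expanding det(xI - A) along the first row:
det(xI - A) = + (x - 3)·det([[x - 7, 0], [-4, x - 5]]) - (1)·det([[-4, 0], [-8, x - 5]]) + (0)·det([[-4, x - 7], [-8, -4]]).

Evaluating gives χ_A(x) = x^3 - 15x^2 + 75x - 125 = (x - 5)^3.

χ_A(x) = (x - 5)^3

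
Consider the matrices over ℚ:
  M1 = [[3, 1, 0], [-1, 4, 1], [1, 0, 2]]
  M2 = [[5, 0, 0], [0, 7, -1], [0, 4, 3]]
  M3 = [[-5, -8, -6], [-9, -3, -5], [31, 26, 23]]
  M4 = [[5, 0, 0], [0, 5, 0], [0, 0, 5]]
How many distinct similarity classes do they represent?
Characteristic polynomials: χ_{M1} = (x - 3)^3, χ_{M2} = (x - 5)^3, χ_{M3} = (x - 5)^3, χ_{M4} = (x - 5)^3.

{M1}: invariant factors (x - 3)^3.

{M2}: invariant factors x - 5, (x - 5)^2.

{M3}: invariant factors (x - 5)^3.

{M4}: invariant factors x - 5, x - 5, x - 5.

Matrices are similar if and only if their invariant-factor lists agree; the partition into similarity classes is {M1}, {M2}, {M3}, {M4}.

4 classes: {M1}, {M2}, {M3}, {M4}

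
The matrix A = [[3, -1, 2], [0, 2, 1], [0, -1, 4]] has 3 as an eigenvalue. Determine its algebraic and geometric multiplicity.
algebraic multiplicity 3, geometric multiplicity 1

The characteristic polynomial is (x - 3)^3, so the factor x - 3 appears with exponent 3: the algebraic multiplicity is 3.

rank(A - 3I) = 2, so the eigenspace has dimension 3 - 2 = 1: the geometric multiplicity is 1.

Since 1 < 3, A is not diagonalizable.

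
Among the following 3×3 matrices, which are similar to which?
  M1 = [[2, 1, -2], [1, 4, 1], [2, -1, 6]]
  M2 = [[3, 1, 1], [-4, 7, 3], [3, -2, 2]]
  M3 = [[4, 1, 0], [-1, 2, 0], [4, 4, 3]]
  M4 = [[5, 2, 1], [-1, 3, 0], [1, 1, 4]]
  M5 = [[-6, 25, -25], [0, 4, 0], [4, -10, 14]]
3 classes: {M1, M2, M4}, {M3}, {M5}

Characteristic polynomials: χ_{M1} = (x - 4)^3, χ_{M2} = (x - 4)^3, χ_{M3} = (x - 3)^3, χ_{M4} = (x - 4)^3, χ_{M5} = (x - 4)^3.

{M1, M2, M4}: invariant factors (x - 4)^3.

{M3}: invariant factors x - 3, (x - 3)^2.

{M5}: invariant factors x - 4, (x - 4)^2.

Matrices are similar if and only if their invariant-factor lists agree; the partition into similarity classes is {M1, M2, M4}, {M3}, {M5}.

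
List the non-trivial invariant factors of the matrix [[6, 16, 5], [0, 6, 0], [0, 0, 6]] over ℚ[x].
x - 6, (x - 6)^2

The Jordan structure of A has elementary divisors (x - 6)^2, (x - 6). Arranging the block sizes at each eigenvalue in decreasing order and taking row products gives the invariant factors.

Invariant factors (smallest first, each dividing the next): x - 6, (x - 6)^2.

Check: the last factor (x - 6)^2 is the minimal polynomial, and the product (x - 6)^3 is the characteristic polynomial.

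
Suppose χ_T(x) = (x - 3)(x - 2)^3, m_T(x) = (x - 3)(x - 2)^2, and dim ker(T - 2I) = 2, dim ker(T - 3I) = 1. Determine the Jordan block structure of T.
Jordan blocks: (2, 2), (2, 1), (3, 1)

λ = 2: algebraic multiplicity 3 (exponent in χ_T), largest block size 2 (exponent in m_T), 2 blocks (geometric multiplicity). These force block sizes [2, 1].
λ = 3: algebraic multiplicity 1 (exponent in χ_T), largest block size 1 (exponent in m_T), 1 block (geometric multiplicity). This forces block sizes [1].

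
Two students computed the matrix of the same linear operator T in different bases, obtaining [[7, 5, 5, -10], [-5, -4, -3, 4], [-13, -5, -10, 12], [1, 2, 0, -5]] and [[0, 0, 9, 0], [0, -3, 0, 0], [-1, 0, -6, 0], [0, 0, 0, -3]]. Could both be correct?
No.

Both have characteristic polynomial (x + 3)^4, but the minimal polynomial of A is (x + 3)^3 while the minimal polynomial of B is (x + 3)^2. The minimal polynomial is a similarity invariant, so A and B are not similar.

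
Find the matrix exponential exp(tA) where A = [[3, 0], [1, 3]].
A has Jordan form J = [[3, 1], [0, 3]] with A = PJP^{-1}, so e^{tA} = P e^{tJ} P^{-1}.

For a Jordan block J_k(λ), e^{tJ_k(λ)} = e^{λt} · (I + tN + t^2 N^2/2! + ... + t^{k-1} N^{k-1}/(k-1)!) where N is the nilpotent superdiagonal part.

Assembling the blocks and conjugating back gives the entries of e^{tA} as shown above.

e^{tA} = [[e^{3*t}, 0], [t*e^{3*t}, e^{3*t}]]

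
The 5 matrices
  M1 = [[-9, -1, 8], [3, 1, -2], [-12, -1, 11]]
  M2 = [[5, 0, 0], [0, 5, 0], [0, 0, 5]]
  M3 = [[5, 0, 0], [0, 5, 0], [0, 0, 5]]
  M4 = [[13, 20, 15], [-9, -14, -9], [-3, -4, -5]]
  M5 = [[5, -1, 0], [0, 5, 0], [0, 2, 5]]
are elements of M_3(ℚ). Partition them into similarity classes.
Characteristic polynomials: χ_{M1} = x^2(x - 3), χ_{M2} = (x - 5)^3, χ_{M3} = (x - 5)^3, χ_{M4} = (x + 2)^3, χ_{M5} = (x - 5)^3.

{M1}: invariant factors x^2(x - 3).

{M2, M3}: invariant factors x - 5, x - 5, x - 5.

{M4}: invariant factors x + 2, (x + 2)^2.

{M5}: invariant factors x - 5, (x - 5)^2.

Matrices are similar if and only if their invariant-factor lists agree; the partition into similarity classes is {M1}, {M2, M3}, {M4}, {M5}.

4 classes: {M1}, {M2, M3}, {M4}, {M5}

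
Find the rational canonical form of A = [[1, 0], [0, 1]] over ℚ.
The invariant factors of A (the non-unit diagonal entries of the Smith normal form of xI - A over ℚ[x]) are x - 1, x - 1, each dividing the next. The characteristic polynomial is their product, (x - 1)^2.

The rational canonical form is the block-diagonal matrix of companion matrices C(f_i):
R = [[1, 0], [0, 1]].

R = [[1, 0], [0, 1]]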